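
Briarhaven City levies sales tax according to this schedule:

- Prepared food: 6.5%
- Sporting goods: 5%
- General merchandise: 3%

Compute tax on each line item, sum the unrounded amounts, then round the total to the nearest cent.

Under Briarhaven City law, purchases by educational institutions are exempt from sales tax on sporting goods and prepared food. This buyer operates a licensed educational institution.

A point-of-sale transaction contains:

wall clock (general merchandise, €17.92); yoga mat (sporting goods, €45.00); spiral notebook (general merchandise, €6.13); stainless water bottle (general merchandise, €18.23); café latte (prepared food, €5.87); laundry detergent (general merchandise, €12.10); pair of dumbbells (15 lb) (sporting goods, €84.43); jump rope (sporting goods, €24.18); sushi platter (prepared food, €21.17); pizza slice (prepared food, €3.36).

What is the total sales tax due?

Wall clock €17.92: general merchandise → 3% → €0.5376
Yoga mat €45.00: sporting goods, buyer-exempt → 0% → €0.00
Spiral notebook €6.13: general merchandise → 3% → €0.1839
Stainless water bottle €18.23: general merchandise → 3% → €0.5469
Café latte €5.87: prepared food, buyer-exempt → 0% → €0.00
Laundry detergent €12.10: general merchandise → 3% → €0.363
Pair of dumbbells (15 lb) €84.43: sporting goods, buyer-exempt → 0% → €0.00
Jump rope €24.18: sporting goods, buyer-exempt → 0% → €0.00
Sushi platter €21.17: prepared food, buyer-exempt → 0% → €0.00
Pizza slice €3.36: prepared food, buyer-exempt → 0% → €0.00
Unrounded tax sum = €1.6314 → €1.63

€1.63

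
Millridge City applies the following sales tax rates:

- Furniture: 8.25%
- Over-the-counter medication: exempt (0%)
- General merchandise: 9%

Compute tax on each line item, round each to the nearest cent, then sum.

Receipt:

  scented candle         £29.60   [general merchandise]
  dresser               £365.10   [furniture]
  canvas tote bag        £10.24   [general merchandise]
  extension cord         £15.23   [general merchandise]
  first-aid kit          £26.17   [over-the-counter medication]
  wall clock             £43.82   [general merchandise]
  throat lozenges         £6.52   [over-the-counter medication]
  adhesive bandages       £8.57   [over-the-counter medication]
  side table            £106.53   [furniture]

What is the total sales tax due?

£47.80

Scented candle £29.60: general merchandise → 9% → £2.66
Dresser £365.10: furniture → 8.25% → £30.12
Canvas tote bag £10.24: general merchandise → 9% → £0.92
Extension cord £15.23: general merchandise → 9% → £1.37
First-aid kit £26.17: over-the-counter medication → 0% → £0.00
Wall clock £43.82: general merchandise → 9% → £3.94
Throat lozenges £6.52: over-the-counter medication → 0% → £0.00
Adhesive bandages £8.57: over-the-counter medication → 0% → £0.00
Side table £106.53: furniture → 8.25% → £8.79
Total tax = £2.66 + £30.12 + £0.92 + £1.37 + £3.94 + £8.79 = £47.80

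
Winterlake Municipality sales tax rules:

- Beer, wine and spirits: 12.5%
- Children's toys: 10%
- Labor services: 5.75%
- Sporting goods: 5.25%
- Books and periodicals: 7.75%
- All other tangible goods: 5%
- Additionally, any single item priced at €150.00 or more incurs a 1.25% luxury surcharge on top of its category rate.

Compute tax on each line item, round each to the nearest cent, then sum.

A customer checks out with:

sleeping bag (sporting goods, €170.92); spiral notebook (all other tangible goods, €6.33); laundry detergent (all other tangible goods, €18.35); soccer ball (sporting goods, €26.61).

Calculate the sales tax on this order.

Sleeping bag €170.92: sporting goods → 5.25% + 1.25% surcharge = 6.5% → €11.11
Spiral notebook €6.33: all other tangible goods → 5% → €0.32
Laundry detergent €18.35: all other tangible goods → 5% → €0.92
Soccer ball €26.61: sporting goods → 5.25% → €1.40
Total tax = €11.11 + €0.32 + €0.92 + €1.40 = €13.75

€13.75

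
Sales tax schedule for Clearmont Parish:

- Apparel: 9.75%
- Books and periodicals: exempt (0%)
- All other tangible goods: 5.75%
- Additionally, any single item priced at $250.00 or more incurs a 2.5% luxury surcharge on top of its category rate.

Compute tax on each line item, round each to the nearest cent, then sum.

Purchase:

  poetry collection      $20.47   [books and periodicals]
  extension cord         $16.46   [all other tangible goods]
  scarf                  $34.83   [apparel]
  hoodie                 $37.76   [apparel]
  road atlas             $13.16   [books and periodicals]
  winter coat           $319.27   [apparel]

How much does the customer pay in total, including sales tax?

Poetry collection $20.47: books and periodicals → 0% → $0.00
Extension cord $16.46: all other tangible goods → 5.75% → $0.95
Scarf $34.83: apparel → 9.75% → $3.40
Hoodie $37.76: apparel → 9.75% → $3.68
Road atlas $13.16: books and periodicals → 0% → $0.00
Winter coat $319.27: apparel → 9.75% + 2.5% surcharge = 12.25% → $39.11
Subtotal = $441.95; tax = $47.14; total due = $489.09

$489.09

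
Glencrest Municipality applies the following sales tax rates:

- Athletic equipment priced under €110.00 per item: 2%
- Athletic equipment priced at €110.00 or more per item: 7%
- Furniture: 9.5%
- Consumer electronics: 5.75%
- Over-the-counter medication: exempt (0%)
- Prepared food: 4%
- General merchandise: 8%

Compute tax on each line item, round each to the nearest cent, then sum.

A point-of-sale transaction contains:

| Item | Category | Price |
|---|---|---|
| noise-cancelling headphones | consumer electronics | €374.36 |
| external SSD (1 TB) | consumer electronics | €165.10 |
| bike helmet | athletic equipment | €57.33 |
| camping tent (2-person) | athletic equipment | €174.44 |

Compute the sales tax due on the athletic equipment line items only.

€13.36

Bike helmet €57.33: athletic equipment, under €110.00 → 2% → €1.15
Camping tent (2-person) €174.44: athletic equipment, €110.00 or more → 7% → €12.21
Tax on athletic equipment = €1.15 + €12.21 = €13.36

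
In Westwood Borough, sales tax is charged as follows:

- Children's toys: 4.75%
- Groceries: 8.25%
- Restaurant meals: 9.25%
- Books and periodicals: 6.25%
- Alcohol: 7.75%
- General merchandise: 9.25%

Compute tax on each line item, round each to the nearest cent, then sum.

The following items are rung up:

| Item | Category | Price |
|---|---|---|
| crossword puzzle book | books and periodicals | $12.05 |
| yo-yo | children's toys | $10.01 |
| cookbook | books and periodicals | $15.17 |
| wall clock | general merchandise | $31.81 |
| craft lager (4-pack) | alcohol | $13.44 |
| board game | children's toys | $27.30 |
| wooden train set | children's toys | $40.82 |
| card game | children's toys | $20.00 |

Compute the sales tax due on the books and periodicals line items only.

$1.70

Crossword puzzle book $12.05: books and periodicals → 6.25% → $0.75
Cookbook $15.17: books and periodicals → 6.25% → $0.95
Tax on books and periodicals = $0.75 + $0.95 = $1.70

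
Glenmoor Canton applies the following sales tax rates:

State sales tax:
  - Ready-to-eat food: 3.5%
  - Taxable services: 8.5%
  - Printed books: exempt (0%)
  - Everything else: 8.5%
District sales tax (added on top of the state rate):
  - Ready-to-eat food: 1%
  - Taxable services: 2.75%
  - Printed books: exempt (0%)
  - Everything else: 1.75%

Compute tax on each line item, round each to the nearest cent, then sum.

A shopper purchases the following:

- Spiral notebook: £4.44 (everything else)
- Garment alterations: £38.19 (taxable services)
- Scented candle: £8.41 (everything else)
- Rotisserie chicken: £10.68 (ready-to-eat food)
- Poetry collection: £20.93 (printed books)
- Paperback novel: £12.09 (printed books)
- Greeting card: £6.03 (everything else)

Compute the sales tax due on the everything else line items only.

£1.94

Spiral notebook £4.44: everything else → 8.5% + 1.75% district = 10.25% → £0.46
Scented candle £8.41: everything else → 8.5% + 1.75% district = 10.25% → £0.86
Greeting card £6.03: everything else → 8.5% + 1.75% district = 10.25% → £0.62
Tax on everything else = £0.46 + £0.86 + £0.62 = £1.94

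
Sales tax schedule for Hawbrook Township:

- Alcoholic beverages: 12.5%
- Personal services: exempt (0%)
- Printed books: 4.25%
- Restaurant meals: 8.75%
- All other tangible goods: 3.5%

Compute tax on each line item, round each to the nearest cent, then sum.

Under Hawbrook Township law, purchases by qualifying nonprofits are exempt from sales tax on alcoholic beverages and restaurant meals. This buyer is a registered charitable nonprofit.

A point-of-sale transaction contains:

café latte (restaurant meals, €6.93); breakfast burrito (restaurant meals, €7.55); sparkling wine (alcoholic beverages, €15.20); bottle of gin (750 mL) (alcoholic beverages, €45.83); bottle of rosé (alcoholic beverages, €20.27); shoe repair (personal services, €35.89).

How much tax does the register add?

€0.00

Café latte €6.93: restaurant meals, buyer-exempt → 0% → €0.00
Breakfast burrito €7.55: restaurant meals, buyer-exempt → 0% → €0.00
Sparkling wine €15.20: alcoholic beverages, buyer-exempt → 0% → €0.00
Bottle of gin (750 mL) €45.83: alcoholic beverages, buyer-exempt → 0% → €0.00
Bottle of rosé €20.27: alcoholic beverages, buyer-exempt → 0% → €0.00
Shoe repair €35.89: personal services → 0% → €0.00
Total tax = €0.00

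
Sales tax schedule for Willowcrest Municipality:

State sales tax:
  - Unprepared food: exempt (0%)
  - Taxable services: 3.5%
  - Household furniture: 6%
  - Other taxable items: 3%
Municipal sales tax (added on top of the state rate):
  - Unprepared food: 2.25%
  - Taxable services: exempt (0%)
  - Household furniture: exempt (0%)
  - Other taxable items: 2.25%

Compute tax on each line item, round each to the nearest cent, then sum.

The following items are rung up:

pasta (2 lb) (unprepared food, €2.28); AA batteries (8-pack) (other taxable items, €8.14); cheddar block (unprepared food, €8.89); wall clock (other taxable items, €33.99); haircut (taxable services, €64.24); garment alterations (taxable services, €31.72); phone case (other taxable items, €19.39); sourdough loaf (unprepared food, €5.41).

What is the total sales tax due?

Pasta (2 lb) €2.28: unprepared food → 0% + 2.25% municipal = 2.25% → €0.05
AA batteries (8-pack) €8.14: other taxable items → 3% + 2.25% municipal = 5.25% → €0.43
Cheddar block €8.89: unprepared food → 0% + 2.25% municipal = 2.25% → €0.20
Wall clock €33.99: other taxable items → 3% + 2.25% municipal = 5.25% → €1.78
Haircut €64.24: taxable services → 3.5% + 0% municipal = 3.5% → €2.25
Garment alterations €31.72: taxable services → 3.5% + 0% municipal = 3.5% → €1.11
Phone case €19.39: other taxable items → 3% + 2.25% municipal = 5.25% → €1.02
Sourdough loaf €5.41: unprepared food → 0% + 2.25% municipal = 2.25% → €0.12
Total tax = €0.05 + €0.43 + €0.20 + €1.78 + €2.25 + €1.11 + €1.02 + €0.12 = €6.96

€6.96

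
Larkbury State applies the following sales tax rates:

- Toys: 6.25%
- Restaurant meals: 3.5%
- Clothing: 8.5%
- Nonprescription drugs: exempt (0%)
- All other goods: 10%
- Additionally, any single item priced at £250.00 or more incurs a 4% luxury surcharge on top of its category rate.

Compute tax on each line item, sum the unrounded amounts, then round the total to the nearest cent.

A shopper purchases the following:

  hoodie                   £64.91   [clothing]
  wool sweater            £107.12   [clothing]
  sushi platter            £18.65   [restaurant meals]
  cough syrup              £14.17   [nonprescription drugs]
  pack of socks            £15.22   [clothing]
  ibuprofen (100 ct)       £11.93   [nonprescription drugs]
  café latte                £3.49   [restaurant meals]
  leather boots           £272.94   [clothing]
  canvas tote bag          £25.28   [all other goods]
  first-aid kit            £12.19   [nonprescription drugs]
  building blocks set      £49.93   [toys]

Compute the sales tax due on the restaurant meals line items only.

Sushi platter £18.65: restaurant meals → 3.5% → £0.65275
Café latte £3.49: restaurant meals → 3.5% → £0.12215
Tax on restaurant meals: unrounded sum = £0.7749 → £0.77

£0.77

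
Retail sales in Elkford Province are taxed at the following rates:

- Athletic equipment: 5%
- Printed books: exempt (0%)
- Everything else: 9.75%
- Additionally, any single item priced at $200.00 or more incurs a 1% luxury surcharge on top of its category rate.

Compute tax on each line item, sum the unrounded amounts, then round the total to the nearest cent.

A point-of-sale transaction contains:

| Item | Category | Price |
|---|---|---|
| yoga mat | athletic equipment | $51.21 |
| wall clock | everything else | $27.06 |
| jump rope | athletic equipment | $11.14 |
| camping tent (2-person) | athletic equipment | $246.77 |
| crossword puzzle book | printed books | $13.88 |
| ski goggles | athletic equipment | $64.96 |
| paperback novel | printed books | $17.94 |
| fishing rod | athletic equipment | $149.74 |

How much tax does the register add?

Yoga mat $51.21: athletic equipment → 5% → $2.5605
Wall clock $27.06: everything else → 9.75% → $2.63835
Jump rope $11.14: athletic equipment → 5% → $0.557
Camping tent (2-person) $246.77: athletic equipment → 5% + 1% surcharge = 6% → $14.8062
Crossword puzzle book $13.88: printed books → 0% → $0.00
Ski goggles $64.96: athletic equipment → 5% → $3.248
Paperback novel $17.94: printed books → 0% → $0.00
Fishing rod $149.74: athletic equipment → 5% → $7.487
Unrounded tax sum = $31.29705 → $31.30

$31.30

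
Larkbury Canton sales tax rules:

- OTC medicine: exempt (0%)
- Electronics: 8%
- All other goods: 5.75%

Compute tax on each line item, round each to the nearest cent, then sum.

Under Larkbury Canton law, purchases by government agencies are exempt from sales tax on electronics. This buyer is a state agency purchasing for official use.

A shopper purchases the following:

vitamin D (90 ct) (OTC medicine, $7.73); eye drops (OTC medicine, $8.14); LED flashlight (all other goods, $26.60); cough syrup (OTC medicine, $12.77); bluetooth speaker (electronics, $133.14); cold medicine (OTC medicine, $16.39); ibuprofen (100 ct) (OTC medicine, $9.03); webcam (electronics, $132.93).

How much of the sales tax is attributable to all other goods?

LED flashlight $26.60: all other goods → 5.75% → $1.53
Tax on all other goods = $1.53

$1.53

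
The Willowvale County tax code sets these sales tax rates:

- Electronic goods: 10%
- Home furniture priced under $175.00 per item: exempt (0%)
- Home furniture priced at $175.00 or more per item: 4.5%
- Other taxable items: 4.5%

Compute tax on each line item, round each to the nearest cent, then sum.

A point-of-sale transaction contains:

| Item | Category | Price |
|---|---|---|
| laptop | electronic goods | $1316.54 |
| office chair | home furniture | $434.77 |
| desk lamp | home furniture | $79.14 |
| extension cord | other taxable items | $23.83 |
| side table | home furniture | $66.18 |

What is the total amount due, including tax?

$2072.74

Laptop $1316.54: electronic goods → 10% → $131.65
Office chair $434.77: home furniture, $175.00 or more → 4.5% → $19.56
Desk lamp $79.14: home furniture, under $175.00 → 0% → $0.00
Extension cord $23.83: other taxable items → 4.5% → $1.07
Side table $66.18: home furniture, under $175.00 → 0% → $0.00
Subtotal = $1920.46; tax = $152.28; total due = $2072.74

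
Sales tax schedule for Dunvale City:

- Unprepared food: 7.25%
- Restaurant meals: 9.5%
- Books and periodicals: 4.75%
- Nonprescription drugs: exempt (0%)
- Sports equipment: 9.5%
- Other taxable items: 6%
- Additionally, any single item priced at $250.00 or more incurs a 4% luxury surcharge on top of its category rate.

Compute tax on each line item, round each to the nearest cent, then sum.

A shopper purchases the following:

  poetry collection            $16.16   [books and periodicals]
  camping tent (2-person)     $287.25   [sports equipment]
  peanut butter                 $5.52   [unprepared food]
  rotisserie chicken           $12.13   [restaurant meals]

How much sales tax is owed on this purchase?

Poetry collection $16.16: books and periodicals → 4.75% → $0.77
Camping tent (2-person) $287.25: sports equipment → 9.5% + 4% surcharge = 13.5% → $38.78
Peanut butter $5.52: unprepared food → 7.25% → $0.40
Rotisserie chicken $12.13: restaurant meals → 9.5% → $1.15
Total tax = $0.77 + $38.78 + $0.40 + $1.15 = $41.10

$41.10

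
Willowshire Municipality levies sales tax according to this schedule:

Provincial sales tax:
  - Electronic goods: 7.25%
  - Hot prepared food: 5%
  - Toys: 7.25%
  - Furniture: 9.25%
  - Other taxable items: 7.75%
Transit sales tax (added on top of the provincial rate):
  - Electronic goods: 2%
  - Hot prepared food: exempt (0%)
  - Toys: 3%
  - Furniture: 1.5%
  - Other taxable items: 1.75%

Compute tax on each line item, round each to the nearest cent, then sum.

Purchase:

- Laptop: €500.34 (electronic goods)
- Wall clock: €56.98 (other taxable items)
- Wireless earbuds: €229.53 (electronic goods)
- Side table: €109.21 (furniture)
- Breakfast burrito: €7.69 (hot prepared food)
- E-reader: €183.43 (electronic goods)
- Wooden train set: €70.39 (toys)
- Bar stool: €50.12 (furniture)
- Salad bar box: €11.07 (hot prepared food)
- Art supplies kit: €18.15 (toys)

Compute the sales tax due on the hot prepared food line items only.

Breakfast burrito €7.69: hot prepared food → 5% + 0% transit = 5% → €0.38
Salad bar box €11.07: hot prepared food → 5% + 0% transit = 5% → €0.55
Tax on hot prepared food = €0.38 + €0.55 = €0.93

€0.93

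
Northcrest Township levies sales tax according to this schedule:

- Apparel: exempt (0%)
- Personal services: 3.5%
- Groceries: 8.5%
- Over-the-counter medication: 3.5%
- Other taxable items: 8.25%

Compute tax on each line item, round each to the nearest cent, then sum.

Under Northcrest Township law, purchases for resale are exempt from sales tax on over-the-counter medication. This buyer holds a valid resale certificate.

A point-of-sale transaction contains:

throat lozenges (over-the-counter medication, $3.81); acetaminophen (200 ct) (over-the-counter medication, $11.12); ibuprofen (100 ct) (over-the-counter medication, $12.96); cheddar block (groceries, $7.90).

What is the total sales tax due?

Throat lozenges $3.81: over-the-counter medication, buyer-exempt → 0% → $0.00
Acetaminophen (200 ct) $11.12: over-the-counter medication, buyer-exempt → 0% → $0.00
Ibuprofen (100 ct) $12.96: over-the-counter medication, buyer-exempt → 0% → $0.00
Cheddar block $7.90: groceries → 8.5% → $0.67
Total tax = $0.67

$0.67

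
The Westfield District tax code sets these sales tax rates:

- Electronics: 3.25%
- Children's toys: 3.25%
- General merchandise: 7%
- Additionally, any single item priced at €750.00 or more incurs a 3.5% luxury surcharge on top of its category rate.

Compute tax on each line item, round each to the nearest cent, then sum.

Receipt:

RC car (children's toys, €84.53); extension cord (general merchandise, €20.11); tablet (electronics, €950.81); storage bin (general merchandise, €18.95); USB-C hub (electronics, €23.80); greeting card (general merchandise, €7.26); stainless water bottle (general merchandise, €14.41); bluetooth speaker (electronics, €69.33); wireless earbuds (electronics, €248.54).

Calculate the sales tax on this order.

RC car €84.53: children's toys → 3.25% → €2.75
Extension cord €20.11: general merchandise → 7% → €1.41
Tablet €950.81: electronics → 3.25% + 3.5% surcharge = 6.75% → €64.18
Storage bin €18.95: general merchandise → 7% → €1.33
USB-C hub €23.80: electronics → 3.25% → €0.77
Greeting card €7.26: general merchandise → 7% → €0.51
Stainless water bottle €14.41: general merchandise → 7% → €1.01
Bluetooth speaker €69.33: electronics → 3.25% → €2.25
Wireless earbuds €248.54: electronics → 3.25% → €8.08
Total tax = €2.75 + €1.41 + €64.18 + €1.33 + €0.77 + €0.51 + €1.01 + €2.25 + €8.08 = €82.29

€82.29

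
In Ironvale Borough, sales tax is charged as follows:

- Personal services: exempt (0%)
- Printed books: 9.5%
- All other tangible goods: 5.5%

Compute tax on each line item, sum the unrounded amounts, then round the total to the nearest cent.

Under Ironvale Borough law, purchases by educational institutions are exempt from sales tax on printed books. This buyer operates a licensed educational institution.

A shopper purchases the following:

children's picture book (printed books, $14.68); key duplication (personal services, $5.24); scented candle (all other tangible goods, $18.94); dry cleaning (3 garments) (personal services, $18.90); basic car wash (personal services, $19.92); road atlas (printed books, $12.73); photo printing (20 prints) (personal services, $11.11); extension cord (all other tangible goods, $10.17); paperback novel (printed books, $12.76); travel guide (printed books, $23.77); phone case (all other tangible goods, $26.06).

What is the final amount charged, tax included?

Children's picture book $14.68: printed books, buyer-exempt → 0% → $0.00
Key duplication $5.24: personal services → 0% → $0.00
Scented candle $18.94: all other tangible goods → 5.5% → $1.0417
Dry cleaning (3 garments) $18.90: personal services → 0% → $0.00
Basic car wash $19.92: personal services → 0% → $0.00
Road atlas $12.73: printed books, buyer-exempt → 0% → $0.00
Photo printing (20 prints) $11.11: personal services → 0% → $0.00
Extension cord $10.17: all other tangible goods → 5.5% → $0.55935
Paperback novel $12.76: printed books, buyer-exempt → 0% → $0.00
Travel guide $23.77: printed books, buyer-exempt → 0% → $0.00
Phone case $26.06: all other tangible goods → 5.5% → $1.4333
Subtotal = $174.28; unrounded tax = $3.03435 → $3.03; total due = $177.31

$177.31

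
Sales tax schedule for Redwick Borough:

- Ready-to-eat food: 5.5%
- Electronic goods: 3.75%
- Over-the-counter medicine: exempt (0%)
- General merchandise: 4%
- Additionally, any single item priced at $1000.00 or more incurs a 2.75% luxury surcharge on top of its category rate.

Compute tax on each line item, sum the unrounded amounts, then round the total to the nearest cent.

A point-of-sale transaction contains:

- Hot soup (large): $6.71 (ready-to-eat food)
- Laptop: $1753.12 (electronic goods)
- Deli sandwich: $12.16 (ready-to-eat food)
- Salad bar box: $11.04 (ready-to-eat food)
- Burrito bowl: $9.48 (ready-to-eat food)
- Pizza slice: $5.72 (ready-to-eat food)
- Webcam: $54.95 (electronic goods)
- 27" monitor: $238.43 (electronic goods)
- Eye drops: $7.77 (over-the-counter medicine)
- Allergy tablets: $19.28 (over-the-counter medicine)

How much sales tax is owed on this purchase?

$127.44

Hot soup (large) $6.71: ready-to-eat food → 5.5% → $0.36905
Laptop $1753.12: electronic goods → 3.75% + 2.75% surcharge = 6.5% → $113.9528
Deli sandwich $12.16: ready-to-eat food → 5.5% → $0.6688
Salad bar box $11.04: ready-to-eat food → 5.5% → $0.6072
Burrito bowl $9.48: ready-to-eat food → 5.5% → $0.5214
Pizza slice $5.72: ready-to-eat food → 5.5% → $0.3146
Webcam $54.95: electronic goods → 3.75% → $2.060625
27" monitor $238.43: electronic goods → 3.75% → $8.941125
Eye drops $7.77: over-the-counter medicine → 0% → $0.00
Allergy tablets $19.28: over-the-counter medicine → 0% → $0.00
Unrounded tax sum = $127.4356 → $127.44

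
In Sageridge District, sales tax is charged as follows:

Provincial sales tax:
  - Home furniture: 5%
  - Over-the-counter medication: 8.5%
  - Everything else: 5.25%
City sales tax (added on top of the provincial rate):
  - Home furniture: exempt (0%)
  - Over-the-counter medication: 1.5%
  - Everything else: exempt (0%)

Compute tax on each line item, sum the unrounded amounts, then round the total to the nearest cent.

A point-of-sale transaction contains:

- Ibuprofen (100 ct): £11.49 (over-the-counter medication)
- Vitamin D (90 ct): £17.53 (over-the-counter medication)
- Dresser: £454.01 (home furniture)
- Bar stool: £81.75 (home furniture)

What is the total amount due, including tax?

£594.47

Ibuprofen (100 ct) £11.49: over-the-counter medication → 8.5% + 1.5% city = 10% → £1.149
Vitamin D (90 ct) £17.53: over-the-counter medication → 8.5% + 1.5% city = 10% → £1.753
Dresser £454.01: home furniture → 5% + 0% city = 5% → £22.7005
Bar stool £81.75: home furniture → 5% + 0% city = 5% → £4.0875
Subtotal = £564.78; unrounded tax = £29.69 → £29.69; total due = £594.47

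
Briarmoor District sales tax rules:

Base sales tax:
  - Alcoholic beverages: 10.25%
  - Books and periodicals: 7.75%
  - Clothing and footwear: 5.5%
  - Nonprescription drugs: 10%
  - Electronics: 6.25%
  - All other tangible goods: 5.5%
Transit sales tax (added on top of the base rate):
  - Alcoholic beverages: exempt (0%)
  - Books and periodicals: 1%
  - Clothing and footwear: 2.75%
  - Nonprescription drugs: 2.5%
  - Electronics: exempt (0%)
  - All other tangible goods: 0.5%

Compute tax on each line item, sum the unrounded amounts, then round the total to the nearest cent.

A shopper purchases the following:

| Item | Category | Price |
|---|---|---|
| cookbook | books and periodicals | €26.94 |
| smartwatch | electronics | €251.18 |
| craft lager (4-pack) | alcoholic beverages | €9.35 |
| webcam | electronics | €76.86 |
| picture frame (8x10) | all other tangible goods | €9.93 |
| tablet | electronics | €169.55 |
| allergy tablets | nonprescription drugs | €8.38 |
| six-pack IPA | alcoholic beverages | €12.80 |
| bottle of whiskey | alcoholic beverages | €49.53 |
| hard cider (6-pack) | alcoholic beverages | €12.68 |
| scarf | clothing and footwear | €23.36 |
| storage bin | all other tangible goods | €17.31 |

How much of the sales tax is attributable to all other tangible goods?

Picture frame (8x10) €9.93: all other tangible goods → 5.5% + 0.5% transit = 6% → €0.5958
Storage bin €17.31: all other tangible goods → 5.5% + 0.5% transit = 6% → €1.0386
Tax on all other tangible goods: unrounded sum = €1.6344 → €1.63

€1.63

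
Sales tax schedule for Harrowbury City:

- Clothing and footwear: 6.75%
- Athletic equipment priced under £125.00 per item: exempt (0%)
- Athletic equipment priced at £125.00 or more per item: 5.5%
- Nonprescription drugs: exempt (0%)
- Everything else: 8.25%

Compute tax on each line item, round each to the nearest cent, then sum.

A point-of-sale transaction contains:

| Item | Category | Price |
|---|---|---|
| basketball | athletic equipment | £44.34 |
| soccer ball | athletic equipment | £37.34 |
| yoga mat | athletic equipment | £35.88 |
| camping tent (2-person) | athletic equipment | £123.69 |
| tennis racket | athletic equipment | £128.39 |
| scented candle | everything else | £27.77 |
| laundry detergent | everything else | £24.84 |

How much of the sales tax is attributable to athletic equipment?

Basketball £44.34: athletic equipment, under £125.00 → 0% → £0.00
Soccer ball £37.34: athletic equipment, under £125.00 → 0% → £0.00
Yoga mat £35.88: athletic equipment, under £125.00 → 0% → £0.00
Camping tent (2-person) £123.69: athletic equipment, under £125.00 → 0% → £0.00
Tennis racket £128.39: athletic equipment, £125.00 or more → 5.5% → £7.06
Tax on athletic equipment = £0.00 + £0.00 + £0.00 + £0.00 + £7.06 = £7.06

£7.06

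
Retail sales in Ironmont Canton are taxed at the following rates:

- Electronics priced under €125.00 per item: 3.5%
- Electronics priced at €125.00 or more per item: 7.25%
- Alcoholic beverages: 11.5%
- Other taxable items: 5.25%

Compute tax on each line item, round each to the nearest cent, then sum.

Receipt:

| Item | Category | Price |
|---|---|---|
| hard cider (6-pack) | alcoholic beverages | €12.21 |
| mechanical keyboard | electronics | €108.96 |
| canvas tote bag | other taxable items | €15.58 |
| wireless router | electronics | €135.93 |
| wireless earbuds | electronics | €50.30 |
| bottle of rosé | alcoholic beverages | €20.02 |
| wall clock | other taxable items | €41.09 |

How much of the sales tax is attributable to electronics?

Mechanical keyboard €108.96: electronics, under €125.00 → 3.5% → €3.81
Wireless router €135.93: electronics, €125.00 or more → 7.25% → €9.85
Wireless earbuds €50.30: electronics, under €125.00 → 3.5% → €1.76
Tax on electronics = €3.81 + €9.85 + €1.76 = €15.42

€15.42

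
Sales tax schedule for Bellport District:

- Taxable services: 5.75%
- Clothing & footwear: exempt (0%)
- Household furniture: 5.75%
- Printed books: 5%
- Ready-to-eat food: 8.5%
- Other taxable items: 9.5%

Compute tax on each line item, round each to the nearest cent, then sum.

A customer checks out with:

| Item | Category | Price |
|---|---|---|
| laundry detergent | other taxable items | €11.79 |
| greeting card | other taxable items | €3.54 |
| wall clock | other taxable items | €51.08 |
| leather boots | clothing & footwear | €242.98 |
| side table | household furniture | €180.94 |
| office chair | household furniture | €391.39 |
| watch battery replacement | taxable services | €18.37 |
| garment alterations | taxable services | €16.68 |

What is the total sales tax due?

€41.23

Laundry detergent €11.79: other taxable items → 9.5% → €1.12
Greeting card €3.54: other taxable items → 9.5% → €0.34
Wall clock €51.08: other taxable items → 9.5% → €4.85
Leather boots €242.98: clothing & footwear → 0% → €0.00
Side table €180.94: household furniture → 5.75% → €10.40
Office chair €391.39: household furniture → 5.75% → €22.50
Watch battery replacement €18.37: taxable services → 5.75% → €1.06
Garment alterations €16.68: taxable services → 5.75% → €0.96
Total tax = €1.12 + €0.34 + €4.85 + €10.40 + €22.50 + €1.06 + €0.96 = €41.23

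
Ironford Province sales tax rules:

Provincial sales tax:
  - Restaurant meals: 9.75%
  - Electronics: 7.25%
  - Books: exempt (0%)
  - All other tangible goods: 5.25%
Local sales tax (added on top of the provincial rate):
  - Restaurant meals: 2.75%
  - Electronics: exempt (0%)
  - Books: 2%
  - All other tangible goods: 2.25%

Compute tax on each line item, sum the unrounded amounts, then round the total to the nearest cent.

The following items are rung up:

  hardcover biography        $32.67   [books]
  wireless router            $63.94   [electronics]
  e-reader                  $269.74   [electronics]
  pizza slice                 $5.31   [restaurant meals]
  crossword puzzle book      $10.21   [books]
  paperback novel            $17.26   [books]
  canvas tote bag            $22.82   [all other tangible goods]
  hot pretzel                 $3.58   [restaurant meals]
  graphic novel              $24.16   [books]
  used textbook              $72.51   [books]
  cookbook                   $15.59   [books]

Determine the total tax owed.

$30.46

Hardcover biography $32.67: books → 0% + 2% local = 2% → $0.6534
Wireless router $63.94: electronics → 7.25% + 0% local = 7.25% → $4.63565
E-reader $269.74: electronics → 7.25% + 0% local = 7.25% → $19.55615
Pizza slice $5.31: restaurant meals → 9.75% + 2.75% local = 12.5% → $0.66375
Crossword puzzle book $10.21: books → 0% + 2% local = 2% → $0.2042
Paperback novel $17.26: books → 0% + 2% local = 2% → $0.3452
Canvas tote bag $22.82: all other tangible goods → 5.25% + 2.25% local = 7.5% → $1.7115
Hot pretzel $3.58: restaurant meals → 9.75% + 2.75% local = 12.5% → $0.4475
Graphic novel $24.16: books → 0% + 2% local = 2% → $0.4832
Used textbook $72.51: books → 0% + 2% local = 2% → $1.4502
Cookbook $15.59: books → 0% + 2% local = 2% → $0.3118
Unrounded tax sum = $30.46255 → $30.46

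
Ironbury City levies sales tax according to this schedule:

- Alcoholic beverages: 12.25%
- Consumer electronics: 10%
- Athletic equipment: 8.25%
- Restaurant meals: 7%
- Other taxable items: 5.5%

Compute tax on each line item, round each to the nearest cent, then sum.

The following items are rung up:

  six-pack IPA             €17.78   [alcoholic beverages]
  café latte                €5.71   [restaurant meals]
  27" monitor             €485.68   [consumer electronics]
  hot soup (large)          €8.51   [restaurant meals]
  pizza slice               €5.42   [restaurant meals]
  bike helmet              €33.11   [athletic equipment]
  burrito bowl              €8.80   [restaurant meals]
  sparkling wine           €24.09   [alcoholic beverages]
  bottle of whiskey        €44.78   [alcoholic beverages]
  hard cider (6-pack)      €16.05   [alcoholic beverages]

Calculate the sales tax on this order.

Six-pack IPA €17.78: alcoholic beverages → 12.25% → €2.18
Café latte €5.71: restaurant meals → 7% → €0.40
27" monitor €485.68: consumer electronics → 10% → €48.57
Hot soup (large) €8.51: restaurant meals → 7% → €0.60
Pizza slice €5.42: restaurant meals → 7% → €0.38
Bike helmet €33.11: athletic equipment → 8.25% → €2.73
Burrito bowl €8.80: restaurant meals → 7% → €0.62
Sparkling wine €24.09: alcoholic beverages → 12.25% → €2.95
Bottle of whiskey €44.78: alcoholic beverages → 12.25% → €5.49
Hard cider (6-pack) €16.05: alcoholic beverages → 12.25% → €1.97
Total tax = €2.18 + €0.40 + €48.57 + €0.60 + €0.38 + €2.73 + €0.62 + €2.95 + €5.49 + €1.97 = €65.89

€65.89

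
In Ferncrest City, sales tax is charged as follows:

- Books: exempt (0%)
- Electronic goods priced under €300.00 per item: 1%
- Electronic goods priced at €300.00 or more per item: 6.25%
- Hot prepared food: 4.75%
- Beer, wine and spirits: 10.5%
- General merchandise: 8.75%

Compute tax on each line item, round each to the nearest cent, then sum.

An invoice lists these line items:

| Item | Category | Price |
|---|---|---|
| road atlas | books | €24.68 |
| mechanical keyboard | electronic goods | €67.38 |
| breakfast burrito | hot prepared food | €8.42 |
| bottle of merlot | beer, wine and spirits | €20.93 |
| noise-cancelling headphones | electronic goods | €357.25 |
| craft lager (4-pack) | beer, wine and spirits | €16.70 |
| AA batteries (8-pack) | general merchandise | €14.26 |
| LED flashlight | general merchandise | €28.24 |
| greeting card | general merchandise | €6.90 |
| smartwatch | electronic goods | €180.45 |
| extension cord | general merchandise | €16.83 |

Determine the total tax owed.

€34.94

Road atlas €24.68: books → 0% → €0.00
Mechanical keyboard €67.38: electronic goods, under €300.00 → 1% → €0.67
Breakfast burrito €8.42: hot prepared food → 4.75% → €0.40
Bottle of merlot €20.93: beer, wine and spirits → 10.5% → €2.20
Noise-cancelling headphones €357.25: electronic goods, €300.00 or more → 6.25% → €22.33
Craft lager (4-pack) €16.70: beer, wine and spirits → 10.5% → €1.75
AA batteries (8-pack) €14.26: general merchandise → 8.75% → €1.25
LED flashlight €28.24: general merchandise → 8.75% → €2.47
Greeting card €6.90: general merchandise → 8.75% → €0.60
Smartwatch €180.45: electronic goods, under €300.00 → 1% → €1.80
Extension cord €16.83: general merchandise → 8.75% → €1.47
Total tax = €0.67 + €0.40 + €2.20 + €22.33 + €1.75 + €1.25 + €2.47 + €0.60 + €1.80 + €1.47 = €34.94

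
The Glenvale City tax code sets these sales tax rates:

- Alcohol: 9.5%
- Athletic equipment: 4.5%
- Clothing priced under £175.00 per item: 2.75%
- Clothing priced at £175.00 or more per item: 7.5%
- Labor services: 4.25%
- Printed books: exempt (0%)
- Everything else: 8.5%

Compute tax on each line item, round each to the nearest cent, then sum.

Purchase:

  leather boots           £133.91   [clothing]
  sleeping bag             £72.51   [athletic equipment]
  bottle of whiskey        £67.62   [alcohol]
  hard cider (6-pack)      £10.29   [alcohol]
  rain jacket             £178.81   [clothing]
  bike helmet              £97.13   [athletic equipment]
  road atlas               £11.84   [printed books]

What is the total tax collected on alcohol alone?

£7.40

Bottle of whiskey £67.62: alcohol → 9.5% → £6.42
Hard cider (6-pack) £10.29: alcohol → 9.5% → £0.98
Tax on alcohol = £6.42 + £0.98 = £7.40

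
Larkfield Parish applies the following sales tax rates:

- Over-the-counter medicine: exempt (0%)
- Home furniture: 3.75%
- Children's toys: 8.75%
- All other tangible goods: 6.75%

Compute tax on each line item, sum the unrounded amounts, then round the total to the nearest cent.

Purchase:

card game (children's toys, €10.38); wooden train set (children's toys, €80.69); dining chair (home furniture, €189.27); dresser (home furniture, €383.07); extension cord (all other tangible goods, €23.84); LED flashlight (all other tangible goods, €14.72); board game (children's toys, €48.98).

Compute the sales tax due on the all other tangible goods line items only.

Extension cord €23.84: all other tangible goods → 6.75% → €1.6092
LED flashlight €14.72: all other tangible goods → 6.75% → €0.9936
Tax on all other tangible goods: unrounded sum = €2.6028 → €2.60

€2.60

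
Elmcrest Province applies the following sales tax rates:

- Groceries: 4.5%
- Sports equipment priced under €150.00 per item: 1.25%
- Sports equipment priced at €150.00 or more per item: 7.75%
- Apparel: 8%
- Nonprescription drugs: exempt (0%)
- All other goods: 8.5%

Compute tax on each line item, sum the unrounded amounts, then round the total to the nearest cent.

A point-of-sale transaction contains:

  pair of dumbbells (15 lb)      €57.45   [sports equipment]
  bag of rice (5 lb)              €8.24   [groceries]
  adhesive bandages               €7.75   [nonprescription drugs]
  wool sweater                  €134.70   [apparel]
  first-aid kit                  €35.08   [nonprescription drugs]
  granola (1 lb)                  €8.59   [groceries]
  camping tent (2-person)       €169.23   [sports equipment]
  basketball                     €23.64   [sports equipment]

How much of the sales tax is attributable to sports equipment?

Pair of dumbbells (15 lb) €57.45: sports equipment, under €150.00 → 1.25% → €0.718125
Camping tent (2-person) €169.23: sports equipment, €150.00 or more → 7.75% → €13.115325
Basketball €23.64: sports equipment, under €150.00 → 1.25% → €0.2955
Tax on sports equipment: unrounded sum = €14.12895 → €14.13

€14.13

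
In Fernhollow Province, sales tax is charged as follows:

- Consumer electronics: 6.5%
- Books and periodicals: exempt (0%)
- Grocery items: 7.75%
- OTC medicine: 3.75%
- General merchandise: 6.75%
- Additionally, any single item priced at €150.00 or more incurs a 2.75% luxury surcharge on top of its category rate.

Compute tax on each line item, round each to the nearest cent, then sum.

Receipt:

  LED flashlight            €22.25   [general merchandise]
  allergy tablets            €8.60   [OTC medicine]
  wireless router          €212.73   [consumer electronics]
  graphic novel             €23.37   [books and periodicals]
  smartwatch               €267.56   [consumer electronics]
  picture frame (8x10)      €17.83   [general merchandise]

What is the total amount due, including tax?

LED flashlight €22.25: general merchandise → 6.75% → €1.50
Allergy tablets €8.60: OTC medicine → 3.75% → €0.32
Wireless router €212.73: consumer electronics → 6.5% + 2.75% surcharge = 9.25% → €19.68
Graphic novel €23.37: books and periodicals → 0% → €0.00
Smartwatch €267.56: consumer electronics → 6.5% + 2.75% surcharge = 9.25% → €24.75
Picture frame (8x10) €17.83: general merchandise → 6.75% → €1.20
Subtotal = €552.34; tax = €47.45; total due = €599.79

€599.79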